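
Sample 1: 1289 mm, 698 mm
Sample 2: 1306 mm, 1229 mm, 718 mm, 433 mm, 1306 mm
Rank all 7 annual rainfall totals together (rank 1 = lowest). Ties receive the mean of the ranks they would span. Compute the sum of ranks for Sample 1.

7

Sorted (ascending): 433, 698, 718, 1229, 1289, 1306, 1306
The 2 values of 1306 occupy positions 6–7 → average rank (6+7)/2 = 6.5.
Sample 1 values → pooled ranks: 1289→5, 698→2
Rank sum = 5 + 2 = 7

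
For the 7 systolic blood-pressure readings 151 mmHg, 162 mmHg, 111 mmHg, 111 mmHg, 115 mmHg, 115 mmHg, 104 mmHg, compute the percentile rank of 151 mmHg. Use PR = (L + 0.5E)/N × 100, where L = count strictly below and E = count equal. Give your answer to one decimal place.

N = 7.
Strictly below 151: 5. Equal to 151: 1.
PR = (5 + 0.5·1)/7 × 100 = 78.6

78.6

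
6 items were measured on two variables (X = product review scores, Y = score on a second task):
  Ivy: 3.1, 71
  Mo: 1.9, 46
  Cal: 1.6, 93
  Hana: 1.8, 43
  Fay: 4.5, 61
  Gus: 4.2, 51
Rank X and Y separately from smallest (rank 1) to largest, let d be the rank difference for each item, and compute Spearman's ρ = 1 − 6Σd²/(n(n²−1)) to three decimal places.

-0.029

Ranks of variable 1: 4, 3, 1, 2, 6, 5
Ranks of variable 2: 5, 2, 6, 1, 4, 3
d = r₁ − r₂: -1, 1, -5, 1, 2, 2
d²: 1, 1, 25, 1, 4, 4; Σd² = 36
ρ = 1 − 6·36/(6·35) = 1 − 216/210 = -0.029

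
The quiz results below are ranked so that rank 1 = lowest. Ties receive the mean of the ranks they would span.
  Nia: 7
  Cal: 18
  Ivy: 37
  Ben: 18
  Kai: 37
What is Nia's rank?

1

Sorted (ascending): 7, 18, 18, 37, 37
The 2 values of 18 occupy positions 2–3 → average rank (2+3)/2 = 2.5.
The 2 values of 37 occupy positions 4–5 → average rank (4+5)/2 = 4.5.
Nia has value 7 → rank 1.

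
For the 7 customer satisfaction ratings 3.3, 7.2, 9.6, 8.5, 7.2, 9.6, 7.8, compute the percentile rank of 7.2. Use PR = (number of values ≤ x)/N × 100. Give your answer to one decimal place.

N = 7.
Strictly below 7.2: 1. Equal to 7.2: 2.
PR = 3/7 × 100 = 42.9

42.9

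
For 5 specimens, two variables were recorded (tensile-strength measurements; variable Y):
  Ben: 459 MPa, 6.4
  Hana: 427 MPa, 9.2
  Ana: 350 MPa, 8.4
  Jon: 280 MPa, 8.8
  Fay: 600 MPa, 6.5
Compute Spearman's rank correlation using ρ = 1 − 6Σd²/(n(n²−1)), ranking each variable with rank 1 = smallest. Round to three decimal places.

-0.600

Ranks of variable 1: 4, 3, 2, 1, 5
Ranks of variable 2: 1, 5, 3, 4, 2
d = r₁ − r₂: 3, -2, -1, -3, 3
d²: 9, 4, 1, 9, 9; Σd² = 32
ρ = 1 − 6·32/(5·24) = 1 − 192/120 = -0.600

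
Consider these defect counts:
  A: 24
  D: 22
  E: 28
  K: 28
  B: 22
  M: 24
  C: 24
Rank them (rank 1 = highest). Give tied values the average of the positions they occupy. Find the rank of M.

Sorted (descending): 28, 28, 24, 24, 24, 22, 22
The 2 values of 28 occupy positions 1–2 → average rank (1+2)/2 = 1.5.
The 3 values of 24 occupy positions 3–5 → average rank 4.
The 2 values of 22 occupy positions 6–7 → average rank (6+7)/2 = 6.5.
M has value 24 → rank 4.

4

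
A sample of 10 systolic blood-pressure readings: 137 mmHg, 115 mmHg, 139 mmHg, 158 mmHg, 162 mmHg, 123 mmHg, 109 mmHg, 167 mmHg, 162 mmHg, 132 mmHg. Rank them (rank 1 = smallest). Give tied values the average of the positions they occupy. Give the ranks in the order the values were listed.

Sorted (ascending): 109, 115, 123, 132, 137, 139, 158, 162, 162, 167
The 2 values of 162 occupy positions 8–9 → average rank (8+9)/2 = 8.5.

5, 2, 6, 7, 8.5, 3, 1, 10, 8.5, 4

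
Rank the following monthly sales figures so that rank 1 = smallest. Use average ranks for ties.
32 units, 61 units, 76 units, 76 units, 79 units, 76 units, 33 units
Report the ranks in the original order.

Sorted (ascending): 32, 33, 61, 76, 76, 76, 79
The 3 values of 76 occupy positions 4–6 → average rank 5.

1, 3, 5, 5, 7, 5, 2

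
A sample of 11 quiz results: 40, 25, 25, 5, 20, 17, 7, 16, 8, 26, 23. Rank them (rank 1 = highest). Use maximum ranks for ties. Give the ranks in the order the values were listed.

1, 4, 4, 11, 6, 7, 10, 8, 9, 2, 5

Sorted (descending): 40, 26, 25, 25, 23, 20, 17, 16, 8, 7, 5
The 2 values of 25 occupy positions 3–4 → each gets rank 4.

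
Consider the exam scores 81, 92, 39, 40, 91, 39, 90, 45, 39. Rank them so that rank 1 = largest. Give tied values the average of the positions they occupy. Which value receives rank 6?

Sorted (descending): 92, 91, 90, 81, 45, 40, 39, 39, 39
The 3 values of 39 occupy positions 7–9 → average rank 8.
Rank 6 → value 40.

40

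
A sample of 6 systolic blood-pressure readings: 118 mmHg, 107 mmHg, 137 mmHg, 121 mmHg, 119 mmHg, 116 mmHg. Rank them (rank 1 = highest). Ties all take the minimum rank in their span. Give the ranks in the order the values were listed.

Sorted (descending): 137, 121, 119, 118, 116, 107
No ties — each value takes its position as its rank.

4, 6, 1, 2, 3, 5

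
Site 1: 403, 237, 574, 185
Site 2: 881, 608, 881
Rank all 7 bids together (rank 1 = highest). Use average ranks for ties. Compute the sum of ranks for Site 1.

Sorted (descending): 881, 881, 608, 574, 403, 237, 185
The 2 values of 881 occupy positions 1–2 → average rank (1+2)/2 = 1.5.
Site 1 values → pooled ranks: 403→5, 237→6, 574→4, 185→7
Rank sum = 5 + 6 + 4 + 7 = 22

22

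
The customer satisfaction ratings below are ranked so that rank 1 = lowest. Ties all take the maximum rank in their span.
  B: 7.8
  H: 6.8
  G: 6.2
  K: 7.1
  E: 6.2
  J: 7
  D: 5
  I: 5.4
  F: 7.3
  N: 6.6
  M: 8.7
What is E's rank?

4

Sorted (ascending): 5, 5.4, 6.2, 6.2, 6.6, 6.8, 7, 7.1, 7.3, 7.8, 8.7
The 2 values of 6.2 occupy positions 3–4 → each gets rank 4.
E has value 6.2 → rank 4.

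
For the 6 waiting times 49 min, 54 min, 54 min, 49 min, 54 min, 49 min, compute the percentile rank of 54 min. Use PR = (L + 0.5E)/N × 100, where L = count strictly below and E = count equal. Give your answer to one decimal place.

75.0

N = 6.
Strictly below 54: 3. Equal to 54: 3.
PR = (3 + 0.5·3)/6 × 100 = 75.0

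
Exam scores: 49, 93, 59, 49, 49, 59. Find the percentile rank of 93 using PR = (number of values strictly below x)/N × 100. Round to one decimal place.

N = 6.
Strictly below 93: 5. Equal to 93: 1.
PR = 5/6 × 100 = 83.3

83.3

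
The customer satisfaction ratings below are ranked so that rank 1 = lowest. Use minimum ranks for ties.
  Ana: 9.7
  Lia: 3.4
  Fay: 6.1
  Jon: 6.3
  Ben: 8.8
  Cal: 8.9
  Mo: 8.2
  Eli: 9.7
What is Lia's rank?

1

Sorted (ascending): 3.4, 6.1, 6.3, 8.2, 8.8, 8.9, 9.7, 9.7
The 2 values of 9.7 occupy positions 7–8 → each gets rank 7.
Lia has value 3.4 → rank 1.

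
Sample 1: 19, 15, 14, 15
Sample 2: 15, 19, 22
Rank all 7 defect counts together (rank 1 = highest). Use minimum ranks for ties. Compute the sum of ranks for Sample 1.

Sorted (descending): 22, 19, 19, 15, 15, 15, 14
The 2 values of 19 occupy positions 2–3 → each gets rank 2.
The 3 values of 15 occupy positions 4–6 → each gets rank 4.
Sample 1 values → pooled ranks: 19→2, 15→4, 14→7, 15→4
Rank sum = 2 + 4 + 7 + 4 = 17

17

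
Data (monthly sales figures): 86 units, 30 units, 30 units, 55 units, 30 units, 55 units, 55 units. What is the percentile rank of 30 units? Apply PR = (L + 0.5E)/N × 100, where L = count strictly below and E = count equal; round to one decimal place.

21.4

N = 7.
Strictly below 30: 0. Equal to 30: 3.
PR = (0 + 0.5·3)/7 × 100 = 21.4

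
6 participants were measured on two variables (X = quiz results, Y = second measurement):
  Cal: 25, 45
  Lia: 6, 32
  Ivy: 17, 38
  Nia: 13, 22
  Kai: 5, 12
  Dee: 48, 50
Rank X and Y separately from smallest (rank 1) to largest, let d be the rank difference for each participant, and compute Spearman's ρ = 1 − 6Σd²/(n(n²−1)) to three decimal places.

Ranks of variable 1: 5, 2, 4, 3, 1, 6
Ranks of variable 2: 5, 3, 4, 2, 1, 6
d = r₁ − r₂: 0, -1, 0, 1, 0, 0
d²: 0, 1, 0, 1, 0, 0; Σd² = 2
ρ = 1 − 6·2/(6·35) = 1 − 12/210 = 0.943

0.943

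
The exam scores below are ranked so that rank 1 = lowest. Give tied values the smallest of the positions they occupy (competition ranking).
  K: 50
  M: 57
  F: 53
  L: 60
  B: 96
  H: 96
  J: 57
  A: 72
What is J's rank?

3

Sorted (ascending): 50, 53, 57, 57, 60, 72, 96, 96
The 2 values of 57 occupy positions 3–4 → each gets rank 3.
The 2 values of 96 occupy positions 7–8 → each gets rank 7.
J has value 57 → rank 3.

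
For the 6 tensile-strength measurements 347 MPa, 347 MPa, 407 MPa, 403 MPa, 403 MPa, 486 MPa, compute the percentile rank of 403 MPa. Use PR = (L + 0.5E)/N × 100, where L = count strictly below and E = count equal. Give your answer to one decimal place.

50.0

N = 6.
Strictly below 403: 2. Equal to 403: 2.
PR = (2 + 0.5·2)/6 × 100 = 50.0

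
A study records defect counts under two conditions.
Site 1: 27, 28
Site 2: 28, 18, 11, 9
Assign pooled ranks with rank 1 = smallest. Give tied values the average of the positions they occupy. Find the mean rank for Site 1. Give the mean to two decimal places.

4.75

Sorted (ascending): 9, 11, 18, 27, 28, 28
The 2 values of 28 occupy positions 5–6 → average rank (5+6)/2 = 5.5.
Site 1 values → pooled ranks: 27→4, 28→5.5
Mean rank = (4 + 5.5) / 2 = 4.75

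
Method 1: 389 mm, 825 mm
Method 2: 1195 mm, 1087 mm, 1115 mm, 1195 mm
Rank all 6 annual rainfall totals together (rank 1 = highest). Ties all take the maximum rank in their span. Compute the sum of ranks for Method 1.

Sorted (descending): 1195, 1195, 1115, 1087, 825, 389
The 2 values of 1195 occupy positions 1–2 → each gets rank 2.
Method 1 values → pooled ranks: 389→6, 825→5
Rank sum = 6 + 5 = 11

11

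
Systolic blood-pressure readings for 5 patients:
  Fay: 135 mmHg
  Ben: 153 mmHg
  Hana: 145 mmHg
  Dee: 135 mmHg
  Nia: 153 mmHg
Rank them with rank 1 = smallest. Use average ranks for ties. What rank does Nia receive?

Sorted (ascending): 135, 135, 145, 153, 153
The 2 values of 135 occupy positions 1–2 → average rank (1+2)/2 = 1.5.
The 2 values of 153 occupy positions 4–5 → average rank (4+5)/2 = 4.5.
Nia has value 153 mmHg → rank 4.5.

4.5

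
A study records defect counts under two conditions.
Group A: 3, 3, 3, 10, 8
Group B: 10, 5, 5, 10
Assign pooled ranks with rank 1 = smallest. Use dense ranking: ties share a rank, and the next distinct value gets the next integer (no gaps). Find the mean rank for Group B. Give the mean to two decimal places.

Sorted (ascending): 3, 3, 3, 5, 5, 8, 10, 10, 10
The 3 values of 3 share dense rank 1.
The 2 values of 5 share dense rank 2.
The 3 values of 10 share dense rank 4.
Remaining distinct values take the next consecutive integers.
Group B values → pooled ranks: 10→4, 5→2, 5→2, 10→4
Mean rank = (4 + 2 + 2 + 4) / 4 = 3.00

3.00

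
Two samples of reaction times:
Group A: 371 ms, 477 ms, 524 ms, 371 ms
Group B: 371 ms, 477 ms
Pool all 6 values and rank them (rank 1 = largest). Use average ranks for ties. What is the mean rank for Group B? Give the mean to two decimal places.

3.75

Sorted (descending): 524, 477, 477, 371, 371, 371
The 2 values of 477 occupy positions 2–3 → average rank (2+3)/2 = 2.5.
The 3 values of 371 occupy positions 4–6 → average rank 5.
Group B values → pooled ranks: 371→5, 477→2.5
Mean rank = (5 + 2.5) / 2 = 3.75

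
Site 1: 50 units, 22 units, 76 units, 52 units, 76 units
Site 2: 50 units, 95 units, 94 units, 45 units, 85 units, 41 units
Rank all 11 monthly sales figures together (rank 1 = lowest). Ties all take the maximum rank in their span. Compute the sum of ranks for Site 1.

Sorted (ascending): 22, 41, 45, 50, 50, 52, 76, 76, 85, 94, 95
The 2 values of 50 occupy positions 4–5 → each gets rank 5.
The 2 values of 76 occupy positions 7–8 → each gets rank 8.
Site 1 values → pooled ranks: 50→5, 22→1, 76→8, 52→6, 76→8
Rank sum = 5 + 1 + 8 + 6 + 8 = 28

28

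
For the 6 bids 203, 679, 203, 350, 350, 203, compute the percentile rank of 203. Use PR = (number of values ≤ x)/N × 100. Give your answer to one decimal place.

N = 6.
Strictly below 203: 0. Equal to 203: 3.
PR = 3/6 × 100 = 50.0

50.0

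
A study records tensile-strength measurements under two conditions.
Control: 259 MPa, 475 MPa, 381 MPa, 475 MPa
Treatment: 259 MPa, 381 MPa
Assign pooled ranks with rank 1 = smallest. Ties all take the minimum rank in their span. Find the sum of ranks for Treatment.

Sorted (ascending): 259, 259, 381, 381, 475, 475
The 2 values of 259 occupy positions 1–2 → each gets rank 1.
The 2 values of 381 occupy positions 3–4 → each gets rank 3.
The 2 values of 475 occupy positions 5–6 → each gets rank 5.
Treatment values → pooled ranks: 259→1, 381→3
Rank sum = 1 + 3 = 4

4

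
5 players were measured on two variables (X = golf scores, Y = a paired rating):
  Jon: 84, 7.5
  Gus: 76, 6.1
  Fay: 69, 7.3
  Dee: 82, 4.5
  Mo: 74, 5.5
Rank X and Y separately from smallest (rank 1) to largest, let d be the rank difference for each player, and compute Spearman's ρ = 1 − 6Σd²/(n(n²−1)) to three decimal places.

Ranks of variable 1: 5, 3, 1, 4, 2
Ranks of variable 2: 5, 3, 4, 1, 2
d = r₁ − r₂: 0, 0, -3, 3, 0
d²: 0, 0, 9, 9, 0; Σd² = 18
ρ = 1 − 6·18/(5·24) = 1 − 108/120 = 0.100

0.100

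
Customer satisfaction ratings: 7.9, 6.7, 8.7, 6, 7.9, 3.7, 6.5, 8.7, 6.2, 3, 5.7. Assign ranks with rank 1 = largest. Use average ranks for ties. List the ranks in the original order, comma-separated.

3.5, 5, 1.5, 8, 3.5, 10, 6, 1.5, 7, 11, 9

Sorted (descending): 8.7, 8.7, 7.9, 7.9, 6.7, 6.5, 6.2, 6, 5.7, 3.7, 3
The 2 values of 8.7 occupy positions 1–2 → average rank (1+2)/2 = 1.5.
The 2 values of 7.9 occupy positions 3–4 → average rank (3+4)/2 = 3.5.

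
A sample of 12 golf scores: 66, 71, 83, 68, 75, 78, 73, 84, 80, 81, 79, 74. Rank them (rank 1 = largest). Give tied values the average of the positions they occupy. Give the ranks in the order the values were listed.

Sorted (descending): 84, 83, 81, 80, 79, 78, 75, 74, 73, 71, 68, 66
No ties — each value takes its position as its rank.

12, 10, 2, 11, 7, 6, 9, 1, 4, 3, 5, 8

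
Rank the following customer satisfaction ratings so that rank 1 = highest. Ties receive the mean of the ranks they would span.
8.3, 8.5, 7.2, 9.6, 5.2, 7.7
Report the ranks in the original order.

Sorted (descending): 9.6, 8.5, 8.3, 7.7, 7.2, 5.2
No ties — each value takes its position as its rank.

3, 2, 5, 1, 6, 4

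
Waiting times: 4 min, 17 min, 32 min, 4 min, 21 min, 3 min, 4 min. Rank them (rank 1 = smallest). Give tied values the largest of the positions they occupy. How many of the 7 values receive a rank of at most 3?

1

Sorted (ascending): 3, 4, 4, 4, 17, 21, 32
The 3 values of 4 occupy positions 2–4 → each gets rank 4.
Ranks ≤ 3: {1} → 1 value.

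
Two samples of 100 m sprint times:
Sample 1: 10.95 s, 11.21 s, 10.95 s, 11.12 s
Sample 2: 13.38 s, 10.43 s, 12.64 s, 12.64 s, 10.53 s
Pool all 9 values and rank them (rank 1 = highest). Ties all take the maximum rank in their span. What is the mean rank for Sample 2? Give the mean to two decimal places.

4.80

Sorted (descending): 13.38, 12.64, 12.64, 11.21, 11.12, 10.95, 10.95, 10.53, 10.43
The 2 values of 12.64 occupy positions 2–3 → each gets rank 3.
The 2 values of 10.95 occupy positions 6–7 → each gets rank 7.
Sample 2 values → pooled ranks: 13.38→1, 10.43→9, 12.64→3, 12.64→3, 10.53→8
Mean rank = (1 + 9 + 3 + 3 + 8) / 5 = 4.80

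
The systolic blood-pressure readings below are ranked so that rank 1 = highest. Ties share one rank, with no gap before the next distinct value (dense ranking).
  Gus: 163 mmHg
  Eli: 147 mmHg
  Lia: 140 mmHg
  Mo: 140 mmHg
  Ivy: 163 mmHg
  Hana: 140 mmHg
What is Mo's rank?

Sorted (descending): 163, 163, 147, 140, 140, 140
The 2 values of 163 share dense rank 1.
The 3 values of 140 share dense rank 3.
Remaining distinct values take the next consecutive integers.
Mo has value 140 mmHg → rank 3.

3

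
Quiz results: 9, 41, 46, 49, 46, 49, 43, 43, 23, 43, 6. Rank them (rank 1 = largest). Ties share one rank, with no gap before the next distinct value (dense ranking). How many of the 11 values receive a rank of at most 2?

Sorted (descending): 49, 49, 46, 46, 43, 43, 43, 41, 23, 9, 6
The 2 values of 49 share dense rank 1.
The 2 values of 46 share dense rank 2.
The 3 values of 43 share dense rank 3.
Remaining distinct values take the next consecutive integers.
Ranks ≤ 2: {1, 1, 2, 2} → 4 values.

4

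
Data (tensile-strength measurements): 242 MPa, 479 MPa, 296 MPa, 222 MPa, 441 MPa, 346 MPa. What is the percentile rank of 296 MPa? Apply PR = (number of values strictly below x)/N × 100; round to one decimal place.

33.3

N = 6.
Strictly below 296: 2. Equal to 296: 1.
PR = 2/6 × 100 = 33.3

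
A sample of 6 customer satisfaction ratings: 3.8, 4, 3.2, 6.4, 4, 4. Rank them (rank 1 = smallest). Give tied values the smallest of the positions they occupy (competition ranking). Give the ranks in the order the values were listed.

Sorted (ascending): 3.2, 3.8, 4, 4, 4, 6.4
The 3 values of 4 occupy positions 3–5 → each gets rank 3.

2, 3, 1, 6, 3, 3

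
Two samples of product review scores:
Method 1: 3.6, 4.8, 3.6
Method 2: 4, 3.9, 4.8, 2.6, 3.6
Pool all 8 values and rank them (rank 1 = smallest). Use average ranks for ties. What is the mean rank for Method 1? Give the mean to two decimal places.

4.50

Sorted (ascending): 2.6, 3.6, 3.6, 3.6, 3.9, 4, 4.8, 4.8
The 3 values of 3.6 occupy positions 2–4 → average rank 3.
The 2 values of 4.8 occupy positions 7–8 → average rank (7+8)/2 = 7.5.
Method 1 values → pooled ranks: 3.6→3, 4.8→7.5, 3.6→3
Mean rank = (3 + 7.5 + 3) / 3 = 4.50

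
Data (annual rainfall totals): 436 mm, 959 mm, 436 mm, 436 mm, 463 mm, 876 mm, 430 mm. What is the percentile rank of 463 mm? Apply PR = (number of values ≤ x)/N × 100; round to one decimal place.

71.4

N = 7.
Strictly below 463: 4. Equal to 463: 1.
PR = 5/7 × 100 = 71.4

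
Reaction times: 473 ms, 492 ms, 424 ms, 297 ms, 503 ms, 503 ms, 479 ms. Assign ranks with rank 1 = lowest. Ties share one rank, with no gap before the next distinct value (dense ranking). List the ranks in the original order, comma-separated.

Sorted (ascending): 297, 424, 473, 479, 492, 503, 503
The 2 values of 503 share dense rank 6.
Remaining distinct values take the next consecutive integers.

3, 5, 2, 1, 6, 6, 4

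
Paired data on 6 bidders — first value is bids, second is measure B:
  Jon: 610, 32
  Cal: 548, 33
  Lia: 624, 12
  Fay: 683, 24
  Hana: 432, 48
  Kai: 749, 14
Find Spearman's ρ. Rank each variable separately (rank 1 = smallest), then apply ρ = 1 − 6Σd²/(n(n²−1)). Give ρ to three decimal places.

Ranks of variable 1: 3, 2, 4, 5, 1, 6
Ranks of variable 2: 4, 5, 1, 3, 6, 2
d = r₁ − r₂: -1, -3, 3, 2, -5, 4
d²: 1, 9, 9, 4, 25, 16; Σd² = 64
ρ = 1 − 6·64/(6·35) = 1 − 384/210 = -0.829

-0.829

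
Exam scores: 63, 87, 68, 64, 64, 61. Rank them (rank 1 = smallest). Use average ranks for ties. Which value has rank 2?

Sorted (ascending): 61, 63, 64, 64, 68, 87
The 2 values of 64 occupy positions 3–4 → average rank (3+4)/2 = 3.5.
Rank 2 → value 63.

63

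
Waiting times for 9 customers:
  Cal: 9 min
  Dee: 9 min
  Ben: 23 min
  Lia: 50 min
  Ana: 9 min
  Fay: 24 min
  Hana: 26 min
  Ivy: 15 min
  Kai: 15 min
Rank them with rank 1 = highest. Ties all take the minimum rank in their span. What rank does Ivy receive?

Sorted (descending): 50, 26, 24, 23, 15, 15, 9, 9, 9
The 2 values of 15 occupy positions 5–6 → each gets rank 5.
The 3 values of 9 occupy positions 7–9 → each gets rank 7.
Ivy has value 15 min → rank 5.

5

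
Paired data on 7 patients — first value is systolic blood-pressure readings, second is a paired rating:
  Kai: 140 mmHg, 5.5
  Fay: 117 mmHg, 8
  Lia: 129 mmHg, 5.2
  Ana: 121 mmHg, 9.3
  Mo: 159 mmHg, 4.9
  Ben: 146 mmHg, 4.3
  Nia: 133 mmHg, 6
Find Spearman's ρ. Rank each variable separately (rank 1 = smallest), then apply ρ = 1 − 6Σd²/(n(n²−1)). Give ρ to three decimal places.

-0.821

Ranks of variable 1: 5, 1, 3, 2, 7, 6, 4
Ranks of variable 2: 4, 6, 3, 7, 2, 1, 5
d = r₁ − r₂: 1, -5, 0, -5, 5, 5, -1
d²: 1, 25, 0, 25, 25, 25, 1; Σd² = 102
ρ = 1 − 6·102/(7·48) = 1 − 612/336 = -0.821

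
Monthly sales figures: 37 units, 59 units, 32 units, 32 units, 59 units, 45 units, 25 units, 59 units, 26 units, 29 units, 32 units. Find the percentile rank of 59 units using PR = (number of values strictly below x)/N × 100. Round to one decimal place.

N = 11.
Strictly below 59: 8. Equal to 59: 3.
PR = 8/11 × 100 = 72.7

72.7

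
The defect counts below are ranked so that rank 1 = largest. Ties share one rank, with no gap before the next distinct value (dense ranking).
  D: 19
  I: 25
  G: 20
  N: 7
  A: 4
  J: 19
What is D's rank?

3

Sorted (descending): 25, 20, 19, 19, 7, 4
The 2 values of 19 share dense rank 3.
Remaining distinct values take the next consecutive integers.
D has value 19 → rank 3.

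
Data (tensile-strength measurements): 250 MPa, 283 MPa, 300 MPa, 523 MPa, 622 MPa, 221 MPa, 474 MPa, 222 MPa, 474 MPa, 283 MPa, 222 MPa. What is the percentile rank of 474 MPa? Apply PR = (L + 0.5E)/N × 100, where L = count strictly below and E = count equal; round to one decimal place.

72.7

N = 11.
Strictly below 474: 7. Equal to 474: 2.
PR = (7 + 0.5·2)/11 × 100 = 72.7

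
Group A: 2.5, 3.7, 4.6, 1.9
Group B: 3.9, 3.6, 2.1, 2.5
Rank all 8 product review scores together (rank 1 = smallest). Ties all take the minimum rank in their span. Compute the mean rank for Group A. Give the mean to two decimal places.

4.50

Sorted (ascending): 1.9, 2.1, 2.5, 2.5, 3.6, 3.7, 3.9, 4.6
The 2 values of 2.5 occupy positions 3–4 → each gets rank 3.
Group A values → pooled ranks: 2.5→3, 3.7→6, 4.6→8, 1.9→1
Mean rank = (3 + 6 + 8 + 1) / 4 = 4.50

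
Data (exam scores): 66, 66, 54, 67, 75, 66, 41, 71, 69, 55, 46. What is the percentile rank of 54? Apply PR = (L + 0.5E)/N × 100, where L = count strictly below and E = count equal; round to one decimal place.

N = 11.
Strictly below 54: 2. Equal to 54: 1.
PR = (2 + 0.5·1)/11 × 100 = 22.7

22.7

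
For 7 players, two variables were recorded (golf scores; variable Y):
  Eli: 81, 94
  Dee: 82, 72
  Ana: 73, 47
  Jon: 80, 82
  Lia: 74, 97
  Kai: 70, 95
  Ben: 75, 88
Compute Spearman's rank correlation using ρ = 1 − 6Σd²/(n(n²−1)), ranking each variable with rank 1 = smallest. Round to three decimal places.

-0.286

Ranks of variable 1: 6, 7, 2, 5, 3, 1, 4
Ranks of variable 2: 5, 2, 1, 3, 7, 6, 4
d = r₁ − r₂: 1, 5, 1, 2, -4, -5, 0
d²: 1, 25, 1, 4, 16, 25, 0; Σd² = 72
ρ = 1 − 6·72/(7·48) = 1 − 432/336 = -0.286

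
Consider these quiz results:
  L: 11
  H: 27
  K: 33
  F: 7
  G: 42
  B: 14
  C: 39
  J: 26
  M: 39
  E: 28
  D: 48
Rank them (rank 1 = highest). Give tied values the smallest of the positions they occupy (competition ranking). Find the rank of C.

Sorted (descending): 48, 42, 39, 39, 33, 28, 27, 26, 14, 11, 7
The 2 values of 39 occupy positions 3–4 → each gets rank 3.
C has value 39 → rank 3.

3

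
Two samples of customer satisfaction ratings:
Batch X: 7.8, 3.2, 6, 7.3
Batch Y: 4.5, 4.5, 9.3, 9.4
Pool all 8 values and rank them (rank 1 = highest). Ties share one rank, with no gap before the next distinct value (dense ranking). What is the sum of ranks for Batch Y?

Sorted (descending): 9.4, 9.3, 7.8, 7.3, 6, 4.5, 4.5, 3.2
The 2 values of 4.5 share dense rank 6.
Remaining distinct values take the next consecutive integers.
Batch Y values → pooled ranks: 4.5→6, 4.5→6, 9.3→2, 9.4→1
Rank sum = 6 + 6 + 2 + 1 = 15

15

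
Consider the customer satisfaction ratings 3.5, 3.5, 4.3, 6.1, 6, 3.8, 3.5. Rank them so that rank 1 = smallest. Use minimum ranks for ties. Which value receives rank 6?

Sorted (ascending): 3.5, 3.5, 3.5, 3.8, 4.3, 6, 6.1
The 3 values of 3.5 occupy positions 1–3 → each gets rank 1.
Rank 6 → value 6.

6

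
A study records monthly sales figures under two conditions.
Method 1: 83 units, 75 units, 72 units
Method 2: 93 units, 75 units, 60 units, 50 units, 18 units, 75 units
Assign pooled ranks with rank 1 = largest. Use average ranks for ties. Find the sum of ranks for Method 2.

Sorted (descending): 93, 83, 75, 75, 75, 72, 60, 50, 18
The 3 values of 75 occupy positions 3–5 → average rank 4.
Method 2 values → pooled ranks: 93→1, 75→4, 60→7, 50→8, 18→9, 75→4
Rank sum = 1 + 4 + 7 + 8 + 9 + 4 = 33

33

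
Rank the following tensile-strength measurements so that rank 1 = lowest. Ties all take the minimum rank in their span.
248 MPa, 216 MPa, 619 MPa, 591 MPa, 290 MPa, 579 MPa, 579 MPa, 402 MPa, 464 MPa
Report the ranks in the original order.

2, 1, 9, 8, 3, 6, 6, 4, 5

Sorted (ascending): 216, 248, 290, 402, 464, 579, 579, 591, 619
The 2 values of 579 occupy positions 6–7 → each gets rank 6.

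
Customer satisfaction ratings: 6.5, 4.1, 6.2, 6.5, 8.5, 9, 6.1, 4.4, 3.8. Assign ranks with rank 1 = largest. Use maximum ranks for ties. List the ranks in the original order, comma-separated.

Sorted (descending): 9, 8.5, 6.5, 6.5, 6.2, 6.1, 4.4, 4.1, 3.8
The 2 values of 6.5 occupy positions 3–4 → each gets rank 4.

4, 8, 5, 4, 2, 1, 6, 7, 9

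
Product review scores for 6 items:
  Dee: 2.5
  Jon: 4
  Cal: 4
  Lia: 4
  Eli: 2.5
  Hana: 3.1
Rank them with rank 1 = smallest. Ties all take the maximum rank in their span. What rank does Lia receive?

Sorted (ascending): 2.5, 2.5, 3.1, 4, 4, 4
The 2 values of 2.5 occupy positions 1–2 → each gets rank 2.
The 3 values of 4 occupy positions 4–6 → each gets rank 6.
Lia has value 4 → rank 6.

6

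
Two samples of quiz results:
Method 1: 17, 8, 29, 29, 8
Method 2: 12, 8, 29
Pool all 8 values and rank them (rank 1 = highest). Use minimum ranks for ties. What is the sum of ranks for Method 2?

12

Sorted (descending): 29, 29, 29, 17, 12, 8, 8, 8
The 3 values of 29 occupy positions 1–3 → each gets rank 1.
The 3 values of 8 occupy positions 6–8 → each gets rank 6.
Method 2 values → pooled ranks: 12→5, 8→6, 29→1
Rank sum = 5 + 6 + 1 = 12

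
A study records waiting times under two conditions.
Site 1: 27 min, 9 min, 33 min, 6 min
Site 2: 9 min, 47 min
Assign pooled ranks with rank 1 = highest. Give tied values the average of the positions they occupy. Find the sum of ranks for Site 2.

Sorted (descending): 47, 33, 27, 9, 9, 6
The 2 values of 9 occupy positions 4–5 → average rank (4+5)/2 = 4.5.
Site 2 values → pooled ranks: 9→4.5, 47→1
Rank sum = 4.5 + 1 = 5.5

5.5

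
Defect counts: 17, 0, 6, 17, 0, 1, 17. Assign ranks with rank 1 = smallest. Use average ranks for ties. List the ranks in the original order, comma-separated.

Sorted (ascending): 0, 0, 1, 6, 17, 17, 17
The 2 values of 0 occupy positions 1–2 → average rank (1+2)/2 = 1.5.
The 3 values of 17 occupy positions 5–7 → average rank 6.

6, 1.5, 4, 6, 1.5, 3, 6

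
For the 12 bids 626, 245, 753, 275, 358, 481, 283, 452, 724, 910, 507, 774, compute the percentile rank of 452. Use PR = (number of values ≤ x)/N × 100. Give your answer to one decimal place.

41.7

N = 12.
Strictly below 452: 4. Equal to 452: 1.
PR = 5/12 × 100 = 41.7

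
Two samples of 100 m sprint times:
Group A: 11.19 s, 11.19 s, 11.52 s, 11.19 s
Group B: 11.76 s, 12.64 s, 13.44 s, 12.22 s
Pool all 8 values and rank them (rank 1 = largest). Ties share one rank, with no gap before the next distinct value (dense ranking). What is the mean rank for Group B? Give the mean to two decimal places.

2.50

Sorted (descending): 13.44, 12.64, 12.22, 11.76, 11.52, 11.19, 11.19, 11.19
The 3 values of 11.19 share dense rank 6.
Remaining distinct values take the next consecutive integers.
Group B values → pooled ranks: 11.76→4, 12.64→2, 13.44→1, 12.22→3
Mean rank = (4 + 2 + 1 + 3) / 4 = 2.50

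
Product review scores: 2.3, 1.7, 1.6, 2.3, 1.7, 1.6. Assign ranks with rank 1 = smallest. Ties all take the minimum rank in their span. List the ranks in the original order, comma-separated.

Sorted (ascending): 1.6, 1.6, 1.7, 1.7, 2.3, 2.3
The 2 values of 1.6 occupy positions 1–2 → each gets rank 1.
The 2 values of 1.7 occupy positions 3–4 → each gets rank 3.
The 2 values of 2.3 occupy positions 5–6 → each gets rank 5.

5, 3, 1, 5, 3, 1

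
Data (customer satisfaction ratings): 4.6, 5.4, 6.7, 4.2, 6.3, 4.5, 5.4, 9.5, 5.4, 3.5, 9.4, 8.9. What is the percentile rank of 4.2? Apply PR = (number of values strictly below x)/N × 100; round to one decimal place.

8.3

N = 12.
Strictly below 4.2: 1. Equal to 4.2: 1.
PR = 1/12 × 100 = 8.3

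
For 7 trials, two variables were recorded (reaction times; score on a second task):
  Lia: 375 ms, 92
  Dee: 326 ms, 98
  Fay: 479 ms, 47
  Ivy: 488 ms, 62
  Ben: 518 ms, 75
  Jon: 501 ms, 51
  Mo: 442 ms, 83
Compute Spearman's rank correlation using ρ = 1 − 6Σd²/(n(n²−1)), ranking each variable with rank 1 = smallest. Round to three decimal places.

-0.679

Ranks of variable 1: 2, 1, 4, 5, 7, 6, 3
Ranks of variable 2: 6, 7, 1, 3, 4, 2, 5
d = r₁ − r₂: -4, -6, 3, 2, 3, 4, -2
d²: 16, 36, 9, 4, 9, 16, 4; Σd² = 94
ρ = 1 − 6·94/(7·48) = 1 − 564/336 = -0.679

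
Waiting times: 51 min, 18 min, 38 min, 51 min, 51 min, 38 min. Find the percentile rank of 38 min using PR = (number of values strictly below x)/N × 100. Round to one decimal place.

N = 6.
Strictly below 38: 1. Equal to 38: 2.
PR = 1/6 × 100 = 16.7

16.7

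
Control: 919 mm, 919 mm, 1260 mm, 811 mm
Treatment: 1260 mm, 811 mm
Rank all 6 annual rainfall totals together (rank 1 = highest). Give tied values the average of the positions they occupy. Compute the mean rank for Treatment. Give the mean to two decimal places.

3.50

Sorted (descending): 1260, 1260, 919, 919, 811, 811
The 2 values of 1260 occupy positions 1–2 → average rank (1+2)/2 = 1.5.
The 2 values of 919 occupy positions 3–4 → average rank (3+4)/2 = 3.5.
The 2 values of 811 occupy positions 5–6 → average rank (5+6)/2 = 5.5.
Treatment values → pooled ranks: 1260→1.5, 811→5.5
Mean rank = (1.5 + 5.5) / 2 = 3.50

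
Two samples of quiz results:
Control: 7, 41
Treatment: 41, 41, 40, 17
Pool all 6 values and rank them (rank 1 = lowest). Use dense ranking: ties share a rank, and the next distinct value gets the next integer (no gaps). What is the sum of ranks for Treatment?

13

Sorted (ascending): 7, 17, 40, 41, 41, 41
The 3 values of 41 share dense rank 4.
Remaining distinct values take the next consecutive integers.
Treatment values → pooled ranks: 41→4, 41→4, 40→3, 17→2
Rank sum = 4 + 4 + 3 + 2 = 13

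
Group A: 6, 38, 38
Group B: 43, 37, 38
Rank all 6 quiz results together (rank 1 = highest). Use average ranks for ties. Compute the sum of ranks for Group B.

9

Sorted (descending): 43, 38, 38, 38, 37, 6
The 3 values of 38 occupy positions 2–4 → average rank 3.
Group B values → pooled ranks: 43→1, 37→5, 38→3
Rank sum = 1 + 5 + 3 = 9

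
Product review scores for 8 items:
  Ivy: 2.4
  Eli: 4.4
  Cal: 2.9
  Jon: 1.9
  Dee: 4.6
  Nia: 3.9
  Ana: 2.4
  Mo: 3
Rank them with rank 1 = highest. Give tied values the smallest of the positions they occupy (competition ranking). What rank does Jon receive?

Sorted (descending): 4.6, 4.4, 3.9, 3, 2.9, 2.4, 2.4, 1.9
The 2 values of 2.4 occupy positions 6–7 → each gets rank 6.
Jon has value 1.9 → rank 8.

8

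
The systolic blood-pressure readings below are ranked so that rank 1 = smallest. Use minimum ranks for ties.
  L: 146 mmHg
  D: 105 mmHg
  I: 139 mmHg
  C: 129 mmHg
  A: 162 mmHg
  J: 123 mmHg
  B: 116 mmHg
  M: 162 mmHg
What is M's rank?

7

Sorted (ascending): 105, 116, 123, 129, 139, 146, 162, 162
The 2 values of 162 occupy positions 7–8 → each gets rank 7.
M has value 162 mmHg → rank 7.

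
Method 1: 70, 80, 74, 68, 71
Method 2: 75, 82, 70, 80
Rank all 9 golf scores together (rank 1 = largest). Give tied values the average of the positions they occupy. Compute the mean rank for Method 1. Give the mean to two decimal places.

Sorted (descending): 82, 80, 80, 75, 74, 71, 70, 70, 68
The 2 values of 80 occupy positions 2–3 → average rank (2+3)/2 = 2.5.
The 2 values of 70 occupy positions 7–8 → average rank (7+8)/2 = 7.5.
Method 1 values → pooled ranks: 70→7.5, 80→2.5, 74→5, 68→9, 71→6
Mean rank = (7.5 + 2.5 + 5 + 9 + 6) / 5 = 6.00

6.00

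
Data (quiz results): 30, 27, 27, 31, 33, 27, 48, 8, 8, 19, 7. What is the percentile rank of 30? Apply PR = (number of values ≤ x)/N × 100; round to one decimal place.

72.7

N = 11.
Strictly below 30: 7. Equal to 30: 1.
PR = 8/11 × 100 = 72.7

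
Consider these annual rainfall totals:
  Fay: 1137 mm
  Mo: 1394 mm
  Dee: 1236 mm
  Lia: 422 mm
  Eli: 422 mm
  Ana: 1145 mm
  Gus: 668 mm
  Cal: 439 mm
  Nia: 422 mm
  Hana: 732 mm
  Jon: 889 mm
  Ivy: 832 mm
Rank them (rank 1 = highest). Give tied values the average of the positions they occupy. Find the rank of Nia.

Sorted (descending): 1394, 1236, 1145, 1137, 889, 832, 732, 668, 439, 422, 422, 422
The 3 values of 422 occupy positions 10–12 → average rank 11.
Nia has value 422 mm → rank 11.

11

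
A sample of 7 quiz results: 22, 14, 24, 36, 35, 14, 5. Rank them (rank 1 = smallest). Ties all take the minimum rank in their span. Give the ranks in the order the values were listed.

Sorted (ascending): 5, 14, 14, 22, 24, 35, 36
The 2 values of 14 occupy positions 2–3 → each gets rank 2.

4, 2, 5, 7, 6, 2, 1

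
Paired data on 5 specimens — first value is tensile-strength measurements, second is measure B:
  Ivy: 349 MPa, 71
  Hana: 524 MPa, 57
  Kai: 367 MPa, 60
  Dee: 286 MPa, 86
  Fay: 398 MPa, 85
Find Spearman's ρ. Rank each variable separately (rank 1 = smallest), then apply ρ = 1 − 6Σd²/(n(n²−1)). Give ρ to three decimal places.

Ranks of variable 1: 2, 5, 3, 1, 4
Ranks of variable 2: 3, 1, 2, 5, 4
d = r₁ − r₂: -1, 4, 1, -4, 0
d²: 1, 16, 1, 16, 0; Σd² = 34
ρ = 1 − 6·34/(5·24) = 1 − 204/120 = -0.700

-0.700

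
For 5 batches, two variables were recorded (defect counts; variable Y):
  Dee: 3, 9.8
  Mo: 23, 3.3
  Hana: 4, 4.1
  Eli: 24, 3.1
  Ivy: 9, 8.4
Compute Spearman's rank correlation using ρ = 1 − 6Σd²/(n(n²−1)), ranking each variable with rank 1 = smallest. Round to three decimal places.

-0.900

Ranks of variable 1: 1, 4, 2, 5, 3
Ranks of variable 2: 5, 2, 3, 1, 4
d = r₁ − r₂: -4, 2, -1, 4, -1
d²: 16, 4, 1, 16, 1; Σd² = 38
ρ = 1 − 6·38/(5·24) = 1 − 228/120 = -0.900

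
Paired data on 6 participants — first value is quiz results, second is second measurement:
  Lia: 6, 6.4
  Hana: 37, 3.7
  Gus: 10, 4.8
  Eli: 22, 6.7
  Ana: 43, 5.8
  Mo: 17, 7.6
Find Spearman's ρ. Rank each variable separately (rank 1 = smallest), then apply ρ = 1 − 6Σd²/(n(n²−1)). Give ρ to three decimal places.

-0.257

Ranks of variable 1: 1, 5, 2, 4, 6, 3
Ranks of variable 2: 4, 1, 2, 5, 3, 6
d = r₁ − r₂: -3, 4, 0, -1, 3, -3
d²: 9, 16, 0, 1, 9, 9; Σd² = 44
ρ = 1 − 6·44/(6·35) = 1 − 264/210 = -0.257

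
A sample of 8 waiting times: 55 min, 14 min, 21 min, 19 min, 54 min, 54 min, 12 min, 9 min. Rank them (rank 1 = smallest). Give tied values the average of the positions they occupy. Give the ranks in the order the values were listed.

8, 3, 5, 4, 6.5, 6.5, 2, 1

Sorted (ascending): 9, 12, 14, 19, 21, 54, 54, 55
The 2 values of 54 occupy positions 6–7 → average rank (6+7)/2 = 6.5.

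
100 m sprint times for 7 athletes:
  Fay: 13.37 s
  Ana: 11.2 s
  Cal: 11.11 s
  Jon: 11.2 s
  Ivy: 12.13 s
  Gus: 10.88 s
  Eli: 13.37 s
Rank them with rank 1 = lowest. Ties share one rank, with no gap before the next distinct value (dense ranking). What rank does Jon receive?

Sorted (ascending): 10.88, 11.11, 11.2, 11.2, 12.13, 13.37, 13.37
The 2 values of 11.2 share dense rank 3.
The 2 values of 13.37 share dense rank 5.
Remaining distinct values take the next consecutive integers.
Jon has value 11.2 s → rank 3.

3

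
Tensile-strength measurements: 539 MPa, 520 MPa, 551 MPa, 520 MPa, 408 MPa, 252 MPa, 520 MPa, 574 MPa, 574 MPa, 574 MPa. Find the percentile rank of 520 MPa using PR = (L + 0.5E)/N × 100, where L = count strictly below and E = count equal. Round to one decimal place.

35.0

N = 10.
Strictly below 520: 2. Equal to 520: 3.
PR = (2 + 0.5·3)/10 × 100 = 35.0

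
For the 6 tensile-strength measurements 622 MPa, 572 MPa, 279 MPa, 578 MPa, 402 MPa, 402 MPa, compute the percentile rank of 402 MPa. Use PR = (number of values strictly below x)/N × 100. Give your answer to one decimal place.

N = 6.
Strictly below 402: 1. Equal to 402: 2.
PR = 1/6 × 100 = 16.7

16.7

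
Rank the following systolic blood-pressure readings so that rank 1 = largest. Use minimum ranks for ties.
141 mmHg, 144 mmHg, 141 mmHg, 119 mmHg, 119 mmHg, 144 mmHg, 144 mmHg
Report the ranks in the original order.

Sorted (descending): 144, 144, 144, 141, 141, 119, 119
The 3 values of 144 occupy positions 1–3 → each gets rank 1.
The 2 values of 141 occupy positions 4–5 → each gets rank 4.
The 2 values of 119 occupy positions 6–7 → each gets rank 6.

4, 1, 4, 6, 6, 1, 1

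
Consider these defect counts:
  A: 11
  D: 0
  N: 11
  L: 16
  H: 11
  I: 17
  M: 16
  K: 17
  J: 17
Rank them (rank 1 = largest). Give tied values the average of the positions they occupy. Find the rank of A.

Sorted (descending): 17, 17, 17, 16, 16, 11, 11, 11, 0
The 3 values of 17 occupy positions 1–3 → average rank 2.
The 2 values of 16 occupy positions 4–5 → average rank (4+5)/2 = 4.5.
The 3 values of 11 occupy positions 6–8 → average rank 7.
A has value 11 → rank 7.

7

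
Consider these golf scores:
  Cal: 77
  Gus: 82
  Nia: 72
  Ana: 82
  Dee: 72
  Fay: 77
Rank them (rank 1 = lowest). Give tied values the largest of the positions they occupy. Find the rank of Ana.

Sorted (ascending): 72, 72, 77, 77, 82, 82
The 2 values of 72 occupy positions 1–2 → each gets rank 2.
The 2 values of 77 occupy positions 3–4 → each gets rank 4.
The 2 values of 82 occupy positions 5–6 → each gets rank 6.
Ana has value 82 → rank 6.

6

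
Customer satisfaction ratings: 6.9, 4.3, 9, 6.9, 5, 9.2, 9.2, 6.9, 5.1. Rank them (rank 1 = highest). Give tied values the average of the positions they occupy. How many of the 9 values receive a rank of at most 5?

Sorted (descending): 9.2, 9.2, 9, 6.9, 6.9, 6.9, 5.1, 5, 4.3
The 2 values of 9.2 occupy positions 1–2 → average rank (1+2)/2 = 1.5.
The 3 values of 6.9 occupy positions 4–6 → average rank 5.
Ranks ≤ 5: {1.5, 1.5, 3, 5, 5, 5} → 6 values.

6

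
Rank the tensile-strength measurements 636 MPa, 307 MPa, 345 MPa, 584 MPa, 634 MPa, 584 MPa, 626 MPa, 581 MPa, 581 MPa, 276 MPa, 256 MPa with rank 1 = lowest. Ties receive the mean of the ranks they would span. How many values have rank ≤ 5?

Sorted (ascending): 256, 276, 307, 345, 581, 581, 584, 584, 626, 634, 636
The 2 values of 581 occupy positions 5–6 → average rank (5+6)/2 = 5.5.
The 2 values of 584 occupy positions 7–8 → average rank (7+8)/2 = 7.5.
Ranks ≤ 5: {1, 2, 3, 4} → 4 values.

4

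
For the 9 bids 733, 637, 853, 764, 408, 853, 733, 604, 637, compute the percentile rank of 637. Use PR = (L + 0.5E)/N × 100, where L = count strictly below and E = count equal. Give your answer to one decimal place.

33.3

N = 9.
Strictly below 637: 2. Equal to 637: 2.
PR = (2 + 0.5·2)/9 × 100 = 33.3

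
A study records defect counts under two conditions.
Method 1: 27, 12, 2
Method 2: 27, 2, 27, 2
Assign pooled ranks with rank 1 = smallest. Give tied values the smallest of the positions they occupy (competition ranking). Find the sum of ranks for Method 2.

12

Sorted (ascending): 2, 2, 2, 12, 27, 27, 27
The 3 values of 2 occupy positions 1–3 → each gets rank 1.
The 3 values of 27 occupy positions 5–7 → each gets rank 5.
Method 2 values → pooled ranks: 27→5, 2→1, 27→5, 2→1
Rank sum = 5 + 1 + 5 + 1 = 12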